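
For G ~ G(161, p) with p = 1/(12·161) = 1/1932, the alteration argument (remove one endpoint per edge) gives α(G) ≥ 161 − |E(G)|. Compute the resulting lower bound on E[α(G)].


E[|E(G)|] = C(161, 2)·p = 12880 · (1/1932) = 20/3.
E[α(G)] ≥ n − E[|E(G)|] = 161 − 20/3 = 463/3.
Numerically: ≈ 154.333333.
(This is only a lower bound; the true E[α(G)] may be larger.)

E[α(G)] ≥ 463/3 ≈ 154.333333.


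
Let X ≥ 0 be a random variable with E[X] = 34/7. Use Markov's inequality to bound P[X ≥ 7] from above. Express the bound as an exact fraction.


μ = E[X] = 34/7, a = 7.
Markov: P[X ≥ 7] ≤ μ/a = (34/7)/7 = 34/49.
Numerically: ≈ 0.693878.
(Since a = 7 > μ = 4.857143, the bound 34/49 is < 1 and informative.)

P[X ≥ 7] ≤ 34/49 ≈ 0.693878.


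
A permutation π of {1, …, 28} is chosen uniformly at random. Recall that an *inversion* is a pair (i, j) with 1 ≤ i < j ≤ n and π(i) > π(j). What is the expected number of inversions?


Write X = Σ X_I over the C(28, 2) = 378 pairs i < j, with X_I the indicator of one inversion.
There are 378 indicators.
For each fixed pair i < j, the values π(i) and π(j) are two distinct elements of {1, …, 28} in uniformly random order; by symmetry P[π(i) > π(j)] = 1/2.
By linearity: E[X] = 378 · (1/2) = C(28, 2) · (1/2) = 378/2 = 189 ≈ 189.00000.

E[X] = 189 = 189.00000.


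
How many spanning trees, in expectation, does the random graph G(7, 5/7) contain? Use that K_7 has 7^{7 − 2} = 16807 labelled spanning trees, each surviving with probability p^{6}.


K_7 has 7^{7 − 2} = 16807 labelled spanning trees.
For each such spanning tree H, let X_H = 1 if all 6 edges of H are present in G. Then P[X_H = 1] = p^{6} = (5/7)^{6} = 15625/117649.
By linearity: E[X] = Σ_H E[X_H] = 16807 · p^{6} = 16807 · 15625/117649 = 15625/7.
Numerically: E[X] ≈ 2232.1.

E[X] = 16807 · (5/7)^{6} = 15625/7 ≈ 2232.1.


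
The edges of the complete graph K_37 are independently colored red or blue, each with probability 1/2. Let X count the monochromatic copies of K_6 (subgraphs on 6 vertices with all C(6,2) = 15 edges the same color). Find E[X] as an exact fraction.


Let X = Σ_S X_S over the C(37, 6) = 2324784 subsets S of size 6, where X_S = 1 if the K_6 on S is monochromatic.
For a fixed S, the K_6 on S has C(6, 2) = 15 edges. P[all 15 edges red] = (1/2)^15, and likewise for blue, so P[monochromatic] = 2·(1/2)^15 = 2^{1 − 15} = 1/16384.
By linearity: E[X] = C(37, 6) · 2^{1 − 15} = 2324784 · 1/16384 = 145299/1024.
Numerically: E[X] ≈ 141.89355.

E[X] = C(37,6)·2^(1−C(6,2)) = 145299/1024 ≈ 141.89355.


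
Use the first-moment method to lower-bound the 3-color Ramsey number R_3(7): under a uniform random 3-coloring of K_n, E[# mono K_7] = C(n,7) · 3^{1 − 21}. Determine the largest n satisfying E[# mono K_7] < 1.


We need C(n, 7) · 3^{1 − 21} < 1, i.e. C(n, 7) < 3^{21 − 1} = 3486784401.
Check values of n near the boundary:
  n = 78: C(78, 7) = 2641902120; 2641902120 < 3486784401? YES
  n = 79: C(79, 7) = 2898753715; 2898753715 < 3486784401? YES
  n = 80: C(80, 7) = 3176716400; 3176716400 < 3486784401? YES
  n = 81: C(81, 7) = 3477216600; 3477216600 < 3486784401? YES
  n = 82: C(82, 7) = 3801756816; 3801756816 < 3486784401? NO
The largest n with C(n, 7) < 3486784401 is n = 81 (where E[X] = 42928600/43046721 ≈ 0.9973). Hence R_3(7) > 81, i.e. R_3(7) ≥ 82.

Largest n = 81; hence R_3(7) > 81.


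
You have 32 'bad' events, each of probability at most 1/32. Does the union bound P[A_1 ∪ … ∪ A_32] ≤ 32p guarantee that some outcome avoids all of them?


Union bound: P[∪_{i=1}^{32} A_i] ≤ Σ_i P[A_i] ≤ 32·p = 32·(1/32) = 1.
Numerically: 1 ≈ 1.000.
Is 1 < 1? NO.
Since the bound 1 is ≥ 1, the union bound is uninformative here; it does NOT by itself certify existence.

32·p = 1 ≈ 1.000; existence NOT certified by the union bound.


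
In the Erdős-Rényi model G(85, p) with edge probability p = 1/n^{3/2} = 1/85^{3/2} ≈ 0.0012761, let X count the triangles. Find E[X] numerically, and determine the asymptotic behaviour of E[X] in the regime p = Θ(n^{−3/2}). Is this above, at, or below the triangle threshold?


Number of potential triangles: C(85, 3) = 98770.
Each occurs with probability p³ ≈ (0.0012761)³ ≈ 2.0778531e-09.
By linearity: E[X] = C(85, 3)·p³ ≈ 98770 · 2.0778531e-09 ≈ 0.00021.
Since α = 3/2 > 1, p = c/n^{3/2} = o(1/n) is below the triangle threshold p ~ 1/n. Asymptotically E[X] ~ (c³/6)·n^{3(1−α)} = (1³/6)·n^{-1.5} → 0, so by Markov's inequality G has no triangles w.h.p.

E[X] ≈ 0.00021; in regime p = Θ(1/n^{3/2}) E[X] tends to 0 (below the triangle threshold p ~ 1/n).


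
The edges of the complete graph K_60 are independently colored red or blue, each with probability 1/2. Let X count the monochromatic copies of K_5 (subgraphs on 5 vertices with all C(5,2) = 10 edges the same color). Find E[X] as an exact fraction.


Let X = Σ_S X_S over the C(60, 5) = 5461512 subsets S of size 5, where X_S = 1 if the K_5 on S is monochromatic.
For a fixed S, the K_5 on S has C(5, 2) = 10 edges. P[all 10 edges red] = (1/2)^10, and likewise for blue, so P[monochromatic] = 2·(1/2)^10 = 2^{1 − 10} = 1/512.
By linearity of expectation: E[X] = C(60, 5) · 2^{1 − 10} = 5461512 · 1/512 = 682689/64.
Numerically: E[X] ≈ 10667.0156.

E[X] = C(60,5)·2^(1−C(5,2)) = 682689/64 ≈ 10667.0156.


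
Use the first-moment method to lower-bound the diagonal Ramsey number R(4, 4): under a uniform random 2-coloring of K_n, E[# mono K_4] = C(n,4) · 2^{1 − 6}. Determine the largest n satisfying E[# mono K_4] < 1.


We need C(n, 4) · 2^{1 − 6} < 1, i.e. C(n, 4) < 2^{6 − 1} = 32.
Check values of n near the boundary:
  n = 4: C(4, 4) = 1; 1 < 32? YES
  n = 5: C(5, 4) = 5; 5 < 32? YES
  n = 6: C(6, 4) = 15; 15 < 32? YES
  n = 7: C(7, 4) = 35; 35 < 32? NO
  n = 8: C(8, 4) = 70; 70 < 32? NO
The largest n with C(n, 4) < 32 is n = 6 (where E[X] = 15/32 ≈ 0.46875). Hence R(4, 4) > 6, i.e. R(4, 4) ≥ 7.

Largest n = 6; hence R(4, 4) > 6.


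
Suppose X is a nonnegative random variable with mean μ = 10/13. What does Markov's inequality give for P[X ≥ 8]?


μ = E[X] = 10/13, a = 8.
Markov: P[X ≥ 8] ≤ μ/a = (10/13)/8 = 5/52.
Numerically: ≈ 0.096154.
(Since a = 8 > μ = 0.769231, the bound 5/52 is < 1 and informative.)

P[X ≥ 8] ≤ 5/52 ≈ 0.096154.


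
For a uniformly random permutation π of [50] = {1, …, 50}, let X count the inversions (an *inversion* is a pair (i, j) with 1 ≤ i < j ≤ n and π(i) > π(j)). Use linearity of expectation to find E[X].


Write X = Σ X_I over the C(50, 2) = 1225 pairs i < j, with X_I the indicator of one inversion.
There are 1225 indicators.
For each fixed pair i < j, the values π(i) and π(j) are two distinct elements of {1, …, 50} in uniformly random order; by symmetry P[π(i) > π(j)] = 1/2.
By linearity: E[X] = 1225 · (1/2) = C(50, 2) · (1/2) = 1225/2 = 1225/2 ≈ 612.500.

E[X] = 1225/2 = 612.500.


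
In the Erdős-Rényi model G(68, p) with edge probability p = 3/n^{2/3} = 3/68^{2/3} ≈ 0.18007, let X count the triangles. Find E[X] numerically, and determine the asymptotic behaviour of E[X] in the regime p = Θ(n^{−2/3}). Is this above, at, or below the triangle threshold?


Number of potential triangles: C(68, 3) = 50116.
Each occurs with probability p³ ≈ (0.18007)³ ≈ 5.8391003e-03.
By linearity: E[X] = C(68, 3)·p³ ≈ 50116 · 5.8391003e-03 ≈ 292.63235.
Since α = 2/3 < 1, p = c/n^{2/3} ≫ 1/n is above the triangle threshold p ~ 1/n. Asymptotically E[X] ~ (c³/6)·n^{3(1−α)} = (3³/6)·n^{1} → ∞; triangles are abundant w.h.p.

E[X] ≈ 292.63235; in regime p = Θ(1/n^{2/3}) E[X] diverges (above the triangle threshold p ~ 1/n).


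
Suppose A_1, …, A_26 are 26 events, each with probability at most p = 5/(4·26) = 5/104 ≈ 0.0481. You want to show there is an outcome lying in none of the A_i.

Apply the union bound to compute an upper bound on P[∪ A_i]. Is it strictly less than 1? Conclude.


Union bound: P[∪_{i=1}^{26} A_i] ≤ Σ_i P[A_i] ≤ 26·p = 26·(5/104) = 5/4.
Numerically: 5/4 ≈ 1.2500.
Is 5/4 < 1? NO.
Since the bound 5/4 is ≥ 1, the union bound is uninformative here; it does NOT by itself certify existence.

26·p = 5/4 ≈ 1.2500; existence NOT certified by the union bound.


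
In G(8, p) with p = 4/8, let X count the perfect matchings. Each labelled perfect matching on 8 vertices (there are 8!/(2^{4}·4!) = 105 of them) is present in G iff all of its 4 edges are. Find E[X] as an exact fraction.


K_8 has 8!/(2^{4}·4!) = 105 labelled perfect matchings.
For each such perfect matching H, let X_H = 1 if all 4 edges of H are present in G. Then P[X_H = 1] = p^{4} = (1/2)^{4} = 1/16.
By linearity: E[X] = Σ_H E[X_H] = 105 · p^{4} = 105 · 1/16 = 105/16.
Numerically: E[X] ≈ 6.562.

E[X] = 105 · (1/2)^{4} = 105/16 ≈ 6.562.


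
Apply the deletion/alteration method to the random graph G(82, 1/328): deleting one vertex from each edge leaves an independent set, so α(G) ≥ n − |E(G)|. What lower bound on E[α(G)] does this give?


E[|E(G)|] = C(82, 2)·p = 3321 · (1/328) = 81/8.
E[α(G)] ≥ n − E[|E(G)|] = 82 − 81/8 = 575/8.
Numerically: ≈ 71.8750.
(This is only a lower bound; the true E[α(G)] may be larger.)

E[α(G)] ≥ 575/8 ≈ 71.8750.


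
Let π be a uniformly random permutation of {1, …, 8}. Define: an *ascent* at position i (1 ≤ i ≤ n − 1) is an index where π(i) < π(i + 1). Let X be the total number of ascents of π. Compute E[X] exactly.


Write X = Σ X_I over i = 1, …, 7, with X_I the indicator of one ascent.
There are 7 indicators.
For each fixed i, the pair (π(i), π(i+1)) is a uniformly random ordered pair of distinct values from {1, …, 8}; by symmetry P[π(i) < π(i+1)] = 1/2.
By linearity: E[X] = 7 · (1/2) = (8 − 1) · (1/2) = 7/2 ≈ 3.50000.

E[X] = 7/2 = 3.50000.


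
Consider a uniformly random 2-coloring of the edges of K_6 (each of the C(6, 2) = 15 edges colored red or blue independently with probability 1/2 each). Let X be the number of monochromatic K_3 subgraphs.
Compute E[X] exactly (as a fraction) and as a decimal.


Let X = Σ_S X_S over the C(6, 3) = 20 subsets S of size 3, where X_S = 1 if the K_3 on S is monochromatic.
For a fixed S, the K_3 on S has C(3, 2) = 3 edges. P[all 3 edges red] = (1/2)^3, and likewise for blue, so P[monochromatic] = 2·(1/2)^3 = 2^{1 − 3} = 1/4.
Summing: E[X] = C(6, 3) · 2^{1 − 3} = 20 · 1/4 = 5.
Numerically: E[X] ≈ 5.000000.

E[X] = C(6,3)·2^(1−C(3,2)) = 5 ≈ 5.000000.


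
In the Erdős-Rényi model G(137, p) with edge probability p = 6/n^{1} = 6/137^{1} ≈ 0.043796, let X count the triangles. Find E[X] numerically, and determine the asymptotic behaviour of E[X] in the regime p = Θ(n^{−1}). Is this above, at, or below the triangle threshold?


Number of potential triangles: C(137, 3) = 419220.
Each occurs with probability p³ ≈ (0.043796)³ ≈ 8.4002469e-05.
By linearity: E[X] = C(137, 3)·p³ ≈ 419220 · 8.4002469e-05 ≈ 35.21551.
Here α = 1, so p = 6/n is exactly at the triangle threshold p ~ 1/n. Asymptotically E[X] → c³/6 = 6³/6 = 36 ≈ 36.00000, a bounded constant. In this regime the triangle count is asymptotically Poisson(c³/6).

E[X] ≈ 35.21551; in regime p = Θ(1/n^{1}) E[X] stays bounded (at the triangle threshold p ~ 1/n).


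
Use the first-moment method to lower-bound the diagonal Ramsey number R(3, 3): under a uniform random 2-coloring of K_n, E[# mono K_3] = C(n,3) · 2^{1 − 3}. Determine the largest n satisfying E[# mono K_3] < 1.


We need C(n, 3) · 2^{1 − 3} < 1, i.e. C(n, 3) < 2^{3 − 1} = 4.
Check values of n near the boundary:
  n = 3: C(3, 3) = 1; 1 < 4? YES
  n = 4: C(4, 3) = 4; 4 < 4? NO
  n = 5: C(5, 3) = 10; 10 < 4? NO
The largest n with C(n, 3) < 4 is n = 3 (where E[X] = 1/4 ≈ 0.250). Hence R(3, 3) > 3, i.e. R(3, 3) ≥ 4.

Largest n = 3; hence R(3, 3) > 3.


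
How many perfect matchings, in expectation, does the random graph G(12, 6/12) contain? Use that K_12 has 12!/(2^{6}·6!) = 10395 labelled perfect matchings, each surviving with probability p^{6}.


K_12 has 12!/(2^{6}·6!) = 10395 labelled perfect matchings.
For each such perfect matching H, let X_H = 1 if all 6 edges of H are present in G. Then P[X_H = 1] = p^{6} = (1/2)^{6} = 1/64.
Summing the indicators: E[X] = Σ_H E[X_H] = 10395 · p^{6} = 10395 · 1/64 = 10395/64.
Numerically: E[X] ≈ 162.42.

E[X] = 10395 · (1/2)^{6} = 10395/64 ≈ 162.42.


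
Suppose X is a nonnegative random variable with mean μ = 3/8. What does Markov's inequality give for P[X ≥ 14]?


μ = E[X] = 3/8, a = 14.
Markov: P[X ≥ 14] ≤ μ/a = (3/8)/14 = 3/112.
Numerically: ≈ 0.026786.
(Since a = 14 > μ = 0.375000, the bound 3/112 is < 1 and informative.)

P[X ≥ 14] ≤ 3/112 ≈ 0.026786.


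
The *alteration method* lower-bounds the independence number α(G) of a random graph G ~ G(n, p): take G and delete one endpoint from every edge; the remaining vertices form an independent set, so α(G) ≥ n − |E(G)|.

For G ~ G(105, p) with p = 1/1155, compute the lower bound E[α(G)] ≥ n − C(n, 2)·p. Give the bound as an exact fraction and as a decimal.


E[|E(G)|] = C(105, 2)·p = 5460 · (1/1155) = 52/11.
E[α(G)] ≥ n − E[|E(G)|] = 105 − 52/11 = 1103/11.
Numerically: ≈ 100.273.
(This is only a lower bound; the true E[α(G)] may be larger.)

E[α(G)] ≥ 1103/11 ≈ 100.273.


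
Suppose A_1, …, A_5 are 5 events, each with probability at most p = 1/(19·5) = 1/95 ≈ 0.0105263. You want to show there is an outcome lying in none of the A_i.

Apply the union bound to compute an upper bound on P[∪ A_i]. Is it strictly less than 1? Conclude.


Union bound: P[∪_{i=1}^{5} A_i] ≤ Σ_i P[A_i] ≤ 5·p = 5·(1/95) = 1/19.
Numerically: 1/19 ≈ 0.0526316.
Is 1/19 < 1? YES.
Since P[∪ A_i] ≤ 1/19 < 1, the complement has P[∩ A_i^c] ≥ 1 − 1/19 = 18/19 > 0, so some outcome avoids every A_i.

5·p = 1/19 ≈ 0.0526316; existence CERTIFIED by the union bound.


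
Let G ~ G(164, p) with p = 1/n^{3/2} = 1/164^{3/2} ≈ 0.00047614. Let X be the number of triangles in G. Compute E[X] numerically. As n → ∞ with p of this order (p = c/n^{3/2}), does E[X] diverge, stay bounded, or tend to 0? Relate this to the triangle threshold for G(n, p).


Number of potential triangles: C(164, 3) = 721764.
Each occurs with probability p³ ≈ (0.00047614)³ ≈ 1.07945038e-10.
By linearity: E[X] = C(164, 3)·p³ ≈ 721764 · 1.07945038e-10 ≈ 0.000078.
Since α = 3/2 > 1, p = c/n^{3/2} = o(1/n) is below the triangle threshold p ~ 1/n. Asymptotically E[X] ~ (c³/6)·n^{3(1−α)} = (1³/6)·n^{-1.5} → 0, so by Markov's inequality G has no triangles w.h.p.

E[X] ≈ 0.000078; in regime p = Θ(1/n^{3/2}) E[X] tends to 0 (below the triangle threshold p ~ 1/n).


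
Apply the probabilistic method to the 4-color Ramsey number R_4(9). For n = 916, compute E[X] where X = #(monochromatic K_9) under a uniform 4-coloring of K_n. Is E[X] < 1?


E[X] = C(916, 9) · 4^{1 − 36} = 1202748565202942340440 · 4^{−35} = 1202748565202942340440/1180591620717411303424.
As a reduced fraction: E[X] = 150343570650367792555/147573952589676412928 ≈ 1.019.
Is E[X] < 1? NO.
Since E[X] ≥ 1, the first-moment bound is inconclusive at n = 916; it does NOT by itself certify R_4(9) > 916.

E[X] = 150343570650367792555/147573952589676412928 ≈ 1.019; E[X] ≥ 1; first-moment method inconclusive here.


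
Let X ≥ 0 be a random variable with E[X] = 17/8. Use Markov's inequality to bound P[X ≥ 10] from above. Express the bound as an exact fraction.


μ = E[X] = 17/8, a = 10.
Markov: P[X ≥ 10] ≤ μ/a = (17/8)/10 = 17/80.
Numerically: ≈ 0.212500.
(Since a = 10 > μ = 2.125000, the bound 17/80 is < 1 and informative.)

P[X ≥ 10] ≤ 17/80 ≈ 0.212500.


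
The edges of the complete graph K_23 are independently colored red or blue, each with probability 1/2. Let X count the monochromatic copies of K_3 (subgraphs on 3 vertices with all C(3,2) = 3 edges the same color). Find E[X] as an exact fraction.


Let X = Σ_S X_S over the C(23, 3) = 1771 subsets S of size 3, where X_S = 1 if the K_3 on S is monochromatic.
For a fixed S, the K_3 on S has C(3, 2) = 3 edges. P[all 3 edges red] = (1/2)^3, and likewise for blue, so P[monochromatic] = 2·(1/2)^3 = 2^{1 − 3} = 1/4.
Summing: E[X] = C(23, 3) · 2^{1 − 3} = 1771 · 1/4 = 1771/4.
Numerically: E[X] ≈ 442.750.

E[X] = C(23,3)·2^(1−C(3,2)) = 1771/4 ≈ 442.750.


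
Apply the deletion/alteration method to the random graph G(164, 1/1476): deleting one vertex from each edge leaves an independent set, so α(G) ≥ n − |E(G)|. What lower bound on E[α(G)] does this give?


E[|E(G)|] = C(164, 2)·p = 13366 · (1/1476) = 163/18.
E[α(G)] ≥ n − E[|E(G)|] = 164 − 163/18 = 2789/18.
Numerically: ≈ 154.94444.
(This is only a lower bound; the true E[α(G)] may be larger.)

E[α(G)] ≥ 2789/18 ≈ 154.94444.


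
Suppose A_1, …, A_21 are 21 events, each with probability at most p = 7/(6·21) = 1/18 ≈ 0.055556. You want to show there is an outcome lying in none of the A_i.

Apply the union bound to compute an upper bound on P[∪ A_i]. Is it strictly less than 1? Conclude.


Union bound: P[∪_{i=1}^{21} A_i] ≤ Σ_i P[A_i] ≤ 21·p = 21·(1/18) = 7/6.
Numerically: 7/6 ≈ 1.166667.
Is 7/6 < 1? NO.
Since the bound 7/6 is ≥ 1, the union bound is uninformative here; it does NOT by itself certify existence.

21·p = 7/6 ≈ 1.166667; existence NOT certified by the union bound.


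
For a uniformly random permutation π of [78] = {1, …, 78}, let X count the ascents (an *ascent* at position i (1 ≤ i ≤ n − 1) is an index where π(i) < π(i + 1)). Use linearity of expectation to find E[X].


Write X = Σ X_I over i = 1, …, 77, with X_I the indicator of one ascent.
There are 77 indicators.
For each fixed i, the pair (π(i), π(i+1)) is a uniformly random ordered pair of distinct values from {1, …, 78}; by symmetry P[π(i) < π(i+1)] = 1/2.
By linearity: E[X] = 77 · (1/2) = (78 − 1) · (1/2) = 77/2 ≈ 38.50000.

E[X] = 77/2 = 38.50000.


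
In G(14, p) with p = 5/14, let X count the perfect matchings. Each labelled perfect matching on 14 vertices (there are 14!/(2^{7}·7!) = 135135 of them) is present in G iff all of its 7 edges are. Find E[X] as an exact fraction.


K_14 has 14!/(2^{7}·7!) = 135135 labelled perfect matchings.
For each such perfect matching H, let X_H = 1 if all 7 edges of H are present in G. Then P[X_H = 1] = p^{7} = (5/14)^{7} = 78125/105413504.
By linearity of expectation: E[X] = Σ_H E[X_H] = 135135 · p^{7} = 135135 · 78125/105413504 = 1508203125/15059072.
Numerically: E[X] ≈ 100.15.

E[X] = 135135 · (5/14)^{7} = 1508203125/15059072 ≈ 100.15.


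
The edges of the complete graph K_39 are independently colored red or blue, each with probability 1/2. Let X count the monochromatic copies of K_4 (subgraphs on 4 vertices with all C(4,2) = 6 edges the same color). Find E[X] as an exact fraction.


Let X = Σ_S X_S over the C(39, 4) = 82251 subsets S of size 4, where X_S = 1 if the K_4 on S is monochromatic.
For a fixed S, the K_4 on S has C(4, 2) = 6 edges. P[all 6 edges red] = (1/2)^6, and likewise for blue, so P[monochromatic] = 2·(1/2)^6 = 2^{1 − 6} = 1/32.
By linearity of expectation: E[X] = C(39, 4) · 2^{1 − 6} = 82251 · 1/32 = 82251/32.
Numerically: E[X] ≈ 2570.344.

E[X] = C(39,4)·2^(1−C(4,2)) = 82251/32 ≈ 2570.344.


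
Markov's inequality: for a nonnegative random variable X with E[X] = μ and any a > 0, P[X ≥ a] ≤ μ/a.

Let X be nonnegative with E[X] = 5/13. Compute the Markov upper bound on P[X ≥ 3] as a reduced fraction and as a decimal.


μ = E[X] = 5/13, a = 3.
Markov: P[X ≥ 3] ≤ μ/a = (5/13)/3 = 5/39.
Numerically: ≈ 0.128.
(Since a = 3 > μ = 0.385, the bound 5/39 is < 1 and informative.)

P[X ≥ 3] ≤ 5/39 ≈ 0.128.


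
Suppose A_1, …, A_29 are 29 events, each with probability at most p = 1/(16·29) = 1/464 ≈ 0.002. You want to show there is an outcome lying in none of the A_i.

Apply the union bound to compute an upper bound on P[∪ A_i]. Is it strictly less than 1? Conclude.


Union bound: P[∪_{i=1}^{29} A_i] ≤ Σ_i P[A_i] ≤ 29·p = 29·(1/464) = 1/16.
Numerically: 1/16 ≈ 0.062.
Is 1/16 < 1? YES.
Since P[∪ A_i] ≤ 1/16 < 1, the complement has P[∩ A_i^c] ≥ 1 − 1/16 = 15/16 > 0, so some outcome avoids every A_i.

29·p = 1/16 ≈ 0.062; existence CERTIFIED by the union bound.


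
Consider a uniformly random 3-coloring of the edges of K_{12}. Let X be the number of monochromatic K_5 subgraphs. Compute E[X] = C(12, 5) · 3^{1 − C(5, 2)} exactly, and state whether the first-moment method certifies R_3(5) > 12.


E[X] = C(12, 5) · 3^{1 − 10} = 792 · 3^{−9} = 792/19683.
As a reduced fraction: E[X] = 88/2187 ≈ 0.0402.
Is E[X] < 1? YES.
Since E[X] < 1, there exists a 3-coloring of K_{12} with no monochromatic K_5; hence R_3(5) > 12.

E[X] = 88/2187 ≈ 0.0402; E[X] < 1, so R_3(5) > 12.


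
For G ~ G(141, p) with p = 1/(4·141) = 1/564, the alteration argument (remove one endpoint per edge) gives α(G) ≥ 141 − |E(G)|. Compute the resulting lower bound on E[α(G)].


E[|E(G)|] = C(141, 2)·p = 9870 · (1/564) = 35/2.
E[α(G)] ≥ n − E[|E(G)|] = 141 − 35/2 = 247/2.
Numerically: ≈ 123.500.
(This is only a lower bound; the true E[α(G)] may be larger.)

E[α(G)] ≥ 247/2 ≈ 123.500.


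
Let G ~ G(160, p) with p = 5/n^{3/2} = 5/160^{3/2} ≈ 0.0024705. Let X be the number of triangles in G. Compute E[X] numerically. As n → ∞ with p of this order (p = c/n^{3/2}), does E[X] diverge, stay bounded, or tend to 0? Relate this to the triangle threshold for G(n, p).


Number of potential triangles: C(160, 3) = 669920.
Each occurs with probability p³ ≈ (0.0024705)³ ≈ 1.5078915e-08.
By linearity: E[X] = C(160, 3)·p³ ≈ 669920 · 1.5078915e-08 ≈ 0.01010.
Since α = 3/2 > 1, p = c/n^{3/2} = o(1/n) is below the triangle threshold p ~ 1/n. Asymptotically E[X] ~ (c³/6)·n^{3(1−α)} = (5³/6)·n^{-1.5} → 0, so by Markov's inequality G has no triangles w.h.p.

E[X] ≈ 0.01010; in regime p = Θ(1/n^{3/2}) E[X] tends to 0 (below the triangle threshold p ~ 1/n).


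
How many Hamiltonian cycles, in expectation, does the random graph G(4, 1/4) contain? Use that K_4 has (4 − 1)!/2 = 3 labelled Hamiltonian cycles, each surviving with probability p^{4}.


K_4 has (4 − 1)!/2 = 3 labelled Hamiltonian cycles.
For each such Hamiltonian cycle H, let X_H = 1 if all 4 edges of H are present in G. Then P[X_H = 1] = p^{4} = (1/4)^{4} = 1/256.
By linearity of expectation: E[X] = Σ_H E[X_H] = 3 · p^{4} = 3 · 1/256 = 3/256.
Numerically: E[X] ≈ 0.01172.

E[X] = 3 · (1/4)^{4} = 3/256 ≈ 0.01172.


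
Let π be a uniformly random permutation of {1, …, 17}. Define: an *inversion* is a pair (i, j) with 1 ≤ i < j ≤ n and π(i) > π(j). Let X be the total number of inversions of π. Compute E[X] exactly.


Write X = Σ X_I over the C(17, 2) = 136 pairs i < j, with X_I the indicator of one inversion.
There are 136 indicators.
For each fixed pair i < j, the values π(i) and π(j) are two distinct elements of {1, …, 17} in uniformly random order; by symmetry P[π(i) > π(j)] = 1/2.
By linearity: E[X] = 136 · (1/2) = C(17, 2) · (1/2) = 136/2 = 68 ≈ 68.000000.

E[X] = 68 = 68.000000.


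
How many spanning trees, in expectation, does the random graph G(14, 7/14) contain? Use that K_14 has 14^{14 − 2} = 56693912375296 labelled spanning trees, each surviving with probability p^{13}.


K_14 has 14^{14 − 2} = 56693912375296 labelled spanning trees.
For each such spanning tree H, let X_H = 1 if all 13 edges of H are present in G. Then P[X_H = 1] = p^{13} = (1/2)^{13} = 1/8192.
By linearity of expectation: E[X] = Σ_H E[X_H] = 56693912375296 · p^{13} = 56693912375296 · 1/8192 = 13841287201/2.
Numerically: E[X] ≈ 6.921e+09.

E[X] = 56693912375296 · (1/2)^{13} = 13841287201/2 ≈ 6.921e+09.


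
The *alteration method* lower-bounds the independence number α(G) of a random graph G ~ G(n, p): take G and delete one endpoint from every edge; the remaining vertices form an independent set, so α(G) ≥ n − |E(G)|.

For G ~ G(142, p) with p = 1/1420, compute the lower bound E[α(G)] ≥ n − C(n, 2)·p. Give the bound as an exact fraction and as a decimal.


E[|E(G)|] = C(142, 2)·p = 10011 · (1/1420) = 141/20.
E[α(G)] ≥ n − E[|E(G)|] = 142 − 141/20 = 2699/20.
Numerically: ≈ 134.950.
(This is only a lower bound; the true E[α(G)] may be larger.)

E[α(G)] ≥ 2699/20 ≈ 134.950.


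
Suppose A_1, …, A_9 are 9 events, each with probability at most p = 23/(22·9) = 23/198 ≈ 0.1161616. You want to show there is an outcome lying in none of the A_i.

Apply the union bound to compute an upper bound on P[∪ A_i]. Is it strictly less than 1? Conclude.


Union bound: P[∪_{i=1}^{9} A_i] ≤ Σ_i P[A_i] ≤ 9·p = 9·(23/198) = 23/22.
Numerically: 23/22 ≈ 1.0454545.
Is 23/22 < 1? NO.
Since the bound 23/22 is ≥ 1, the union bound is uninformative here; it does NOT by itself certify existence.

9·p = 23/22 ≈ 1.0454545; existence NOT certified by the union bound.


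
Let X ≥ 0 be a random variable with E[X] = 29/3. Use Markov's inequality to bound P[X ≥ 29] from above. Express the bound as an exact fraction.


μ = E[X] = 29/3, a = 29.
Markov: P[X ≥ 29] ≤ μ/a = (29/3)/29 = 1/3.
Numerically: ≈ 0.33333.
(Since a = 29 > μ = 9.66667, the bound 1/3 is < 1 and informative.)

P[X ≥ 29] ≤ 1/3 ≈ 0.33333.


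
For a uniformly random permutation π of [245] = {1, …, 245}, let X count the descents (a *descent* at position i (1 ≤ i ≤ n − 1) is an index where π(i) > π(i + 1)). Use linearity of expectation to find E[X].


Write X = Σ X_I over i = 1, …, 244, with X_I the indicator of one descent.
There are 244 indicators.
For each fixed i, the pair (π(i), π(i+1)) is a uniformly random ordered pair of distinct values from {1, …, 245}; by symmetry P[π(i) > π(i+1)] = 1/2.
By linearity: E[X] = 244 · (1/2) = (245 − 1) · (1/2) = 122 ≈ 122.0000.

E[X] = 122 = 122.0000.


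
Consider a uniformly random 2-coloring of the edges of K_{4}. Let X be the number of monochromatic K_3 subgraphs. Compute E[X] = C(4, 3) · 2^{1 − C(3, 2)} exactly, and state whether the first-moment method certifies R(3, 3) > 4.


E[X] = C(4, 3) · 2^{1 − 3} = 4 · 2^{−2} = 4/4.
As a reduced fraction: E[X] = 1 ≈ 1.000000.
Is E[X] < 1? NO.
Since E[X] ≥ 1, the first-moment bound is inconclusive at n = 4; it does NOT by itself certify R(3, 3) > 4.

E[X] = 1 ≈ 1.000000; E[X] ≥ 1; first-moment method inconclusive here.


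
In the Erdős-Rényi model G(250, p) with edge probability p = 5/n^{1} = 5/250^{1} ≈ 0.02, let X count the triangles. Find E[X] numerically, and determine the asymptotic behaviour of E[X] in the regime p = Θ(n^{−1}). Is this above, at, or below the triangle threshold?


Number of potential triangles: C(250, 3) = 2573000.
Each occurs with probability p³ ≈ (0.02)³ ≈ 8.00000000e-06.
By linearity: E[X] = C(250, 3)·p³ ≈ 2573000 · 8.00000000e-06 ≈ 20.584000.
Here α = 1, so p = 5/n is exactly at the triangle threshold p ~ 1/n. Asymptotically E[X] → c³/6 = 5³/6 = 125/6 ≈ 20.833333, a bounded constant. In this regime the triangle count is asymptotically Poisson(c³/6).

E[X] ≈ 20.584000; in regime p = Θ(1/n^{1}) E[X] stays bounded (at the triangle threshold p ~ 1/n).


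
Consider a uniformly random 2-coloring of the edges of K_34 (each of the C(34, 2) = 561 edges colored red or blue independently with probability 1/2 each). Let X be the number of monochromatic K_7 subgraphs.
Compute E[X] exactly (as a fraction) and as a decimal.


Let X = Σ_S X_S over the C(34, 7) = 5379616 subsets S of size 7, where X_S = 1 if the K_7 on S is monochromatic.
For a fixed S, the K_7 on S has C(7, 2) = 21 edges. P[all 21 edges red] = (1/2)^21, and likewise for blue, so P[monochromatic] = 2·(1/2)^21 = 2^{1 − 21} = 1/1048576.
By linearity: E[X] = C(34, 7) · 2^{1 − 21} = 5379616 · 1/1048576 = 168113/32768.
Numerically: E[X] ≈ 5.130.

E[X] = C(34,7)·2^(1−C(7,2)) = 168113/32768 ≈ 5.130.


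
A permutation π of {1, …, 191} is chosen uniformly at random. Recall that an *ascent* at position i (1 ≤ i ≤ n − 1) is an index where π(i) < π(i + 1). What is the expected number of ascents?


Write X = Σ X_I over i = 1, …, 190, with X_I the indicator of one ascent.
There are 190 indicators.
For each fixed i, the pair (π(i), π(i+1)) is a uniformly random ordered pair of distinct values from {1, …, 191}; by symmetry P[π(i) < π(i+1)] = 1/2.
By linearity: E[X] = 190 · (1/2) = (191 − 1) · (1/2) = 95 ≈ 95.000.

E[X] = 95 = 95.000.


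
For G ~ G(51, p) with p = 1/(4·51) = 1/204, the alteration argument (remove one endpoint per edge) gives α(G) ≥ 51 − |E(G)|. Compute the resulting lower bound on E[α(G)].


E[|E(G)|] = C(51, 2)·p = 1275 · (1/204) = 25/4.
E[α(G)] ≥ n − E[|E(G)|] = 51 − 25/4 = 179/4.
Numerically: ≈ 44.7500.
(This is only a lower bound; the true E[α(G)] may be larger.)

E[α(G)] ≥ 179/4 ≈ 44.7500.


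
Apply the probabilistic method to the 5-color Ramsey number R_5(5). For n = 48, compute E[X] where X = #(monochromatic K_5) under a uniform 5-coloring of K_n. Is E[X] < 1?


E[X] = C(48, 5) · 5^{1 − 10} = 1712304 · 5^{−9} = 1712304/1953125.
As a reduced fraction: E[X] = 1712304/1953125 ≈ 0.87670.
Is E[X] < 1? YES.
Since E[X] < 1, there exists a 5-coloring of K_{48} with no monochromatic K_5; hence R_5(5) > 48.

E[X] = 1712304/1953125 ≈ 0.87670; E[X] < 1, so R_5(5) > 48.


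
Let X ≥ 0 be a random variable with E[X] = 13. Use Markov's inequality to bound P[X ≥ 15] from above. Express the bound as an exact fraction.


μ = E[X] = 13, a = 15.
Markov: P[X ≥ 15] ≤ μ/a = (13)/15 = 13/15.
Numerically: ≈ 0.867.
(Since a = 15 > μ = 13.000, the bound 13/15 is < 1 and informative.)

P[X ≥ 15] ≤ 13/15 ≈ 0.867.


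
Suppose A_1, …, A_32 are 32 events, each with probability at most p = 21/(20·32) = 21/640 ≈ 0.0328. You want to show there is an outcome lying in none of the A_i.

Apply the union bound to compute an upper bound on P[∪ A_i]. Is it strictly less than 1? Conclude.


Union bound: P[∪_{i=1}^{32} A_i] ≤ Σ_i P[A_i] ≤ 32·p = 32·(21/640) = 21/20.
Numerically: 21/20 ≈ 1.0500.
Is 21/20 < 1? NO.
Since the bound 21/20 is ≥ 1, the union bound is uninformative here; it does NOT by itself certify existence.

32·p = 21/20 ≈ 1.0500; existence NOT certified by the union bound.


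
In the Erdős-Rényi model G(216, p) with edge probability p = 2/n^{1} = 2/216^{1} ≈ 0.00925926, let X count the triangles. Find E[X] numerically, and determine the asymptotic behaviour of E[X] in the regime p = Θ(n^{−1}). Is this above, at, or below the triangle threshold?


Number of potential triangles: C(216, 3) = 1656360.
Each occurs with probability p³ ≈ (0.00925926)³ ≈ 7.93832241e-07.
By linearity: E[X] = C(216, 3)·p³ ≈ 1656360 · 7.93832241e-07 ≈ 1.314872.
Here α = 1, so p = 2/n is exactly at the triangle threshold p ~ 1/n. Asymptotically E[X] → c³/6 = 2³/6 = 4/3 ≈ 1.333333, a bounded constant. In this regime the triangle count is asymptotically Poisson(c³/6).

E[X] ≈ 1.314872; in regime p = Θ(1/n^{1}) E[X] stays bounded (at the triangle threshold p ~ 1/n).


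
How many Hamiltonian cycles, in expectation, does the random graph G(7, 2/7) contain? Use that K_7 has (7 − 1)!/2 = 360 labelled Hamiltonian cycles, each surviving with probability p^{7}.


K_7 has (7 − 1)!/2 = 360 labelled Hamiltonian cycles.
For each such Hamiltonian cycle H, let X_H = 1 if all 7 edges of H are present in G. Then P[X_H = 1] = p^{7} = (2/7)^{7} = 128/823543.
Summing the indicators: E[X] = Σ_H E[X_H] = 360 · p^{7} = 360 · 128/823543 = 46080/823543.
Numerically: E[X] ≈ 0.055953.

E[X] = 360 · (2/7)^{7} = 46080/823543 ≈ 0.055953.


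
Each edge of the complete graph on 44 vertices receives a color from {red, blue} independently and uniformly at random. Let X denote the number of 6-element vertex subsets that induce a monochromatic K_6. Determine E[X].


Let X = Σ_S X_S over the C(44, 6) = 7059052 subsets S of size 6, where X_S = 1 if the K_6 on S is monochromatic.
For a fixed S, the K_6 on S has C(6, 2) = 15 edges. P[all 15 edges red] = (1/2)^15, and likewise for blue, so P[monochromatic] = 2·(1/2)^15 = 2^{1 − 15} = 1/16384.
By linearity of expectation: E[X] = C(44, 6) · 2^{1 − 15} = 7059052 · 1/16384 = 1764763/4096.
Numerically: E[X] ≈ 430.850.

E[X] = C(44,6)·2^(1−C(6,2)) = 1764763/4096 ≈ 430.850.


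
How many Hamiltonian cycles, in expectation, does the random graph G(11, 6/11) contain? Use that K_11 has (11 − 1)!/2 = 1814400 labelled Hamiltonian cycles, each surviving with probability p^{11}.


K_11 has (11 − 1)!/2 = 1814400 labelled Hamiltonian cycles.
For each such Hamiltonian cycle H, let X_H = 1 if all 11 edges of H are present in G. Then P[X_H = 1] = p^{11} = (6/11)^{11} = 362797056/285311670611.
By linearity of expectation: E[X] = Σ_H E[X_H] = 1814400 · p^{11} = 1814400 · 362797056/285311670611 = 658258978406400/285311670611.
Numerically: E[X] ≈ 2307.16.

E[X] = 1814400 · (6/11)^{11} = 658258978406400/285311670611 ≈ 2307.16.


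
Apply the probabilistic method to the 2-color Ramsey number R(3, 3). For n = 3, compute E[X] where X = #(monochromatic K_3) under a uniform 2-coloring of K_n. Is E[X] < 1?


E[X] = C(3, 3) · 2^{1 − 3} = 1 · 2^{−2} = 1/4.
As a reduced fraction: E[X] = 1/4 ≈ 0.250000.
Is E[X] < 1? YES.
Since E[X] < 1, there exists a 2-coloring of K_{3} with no monochromatic K_3; hence R(3, 3) > 3.

E[X] = 1/4 ≈ 0.250000; E[X] < 1, so R(3, 3) > 3.


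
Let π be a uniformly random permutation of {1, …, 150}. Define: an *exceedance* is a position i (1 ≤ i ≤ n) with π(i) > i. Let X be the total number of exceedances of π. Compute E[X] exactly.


Write X = Σ_{i=1}^{150} X_i, where X_i = 1_{π(i) > i}.
For each fixed i, π(i) is uniform over {1, …, 150} (marginal of a uniform permutation), so P[π(i) > i] = (n − i)/n. Summing: Σ_{i=1}^{150} (n − i)/n = (0 + 1 + … + 149)/150 = 150(150 − 1)/(2·150) = (150 − 1)/2.
Hence E[X] = Σ_{i=1}^{150} (150 − i)/150 = 149/2 ≈ 74.5000.

E[X] = 149/2 = 74.5000.


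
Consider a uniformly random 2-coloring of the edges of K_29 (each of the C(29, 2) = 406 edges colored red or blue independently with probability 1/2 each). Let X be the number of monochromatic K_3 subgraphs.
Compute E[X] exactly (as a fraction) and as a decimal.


Let X = Σ_S X_S over the C(29, 3) = 3654 subsets S of size 3, where X_S = 1 if the K_3 on S is monochromatic.
For a fixed S, the K_3 on S has C(3, 2) = 3 edges. P[all 3 edges red] = (1/2)^3, and likewise for blue, so P[monochromatic] = 2·(1/2)^3 = 2^{1 − 3} = 1/4.
By linearity: E[X] = C(29, 3) · 2^{1 − 3} = 3654 · 1/4 = 1827/2.
Numerically: E[X] ≈ 913.500000.

E[X] = C(29,3)·2^(1−C(3,2)) = 1827/2 ≈ 913.500000.


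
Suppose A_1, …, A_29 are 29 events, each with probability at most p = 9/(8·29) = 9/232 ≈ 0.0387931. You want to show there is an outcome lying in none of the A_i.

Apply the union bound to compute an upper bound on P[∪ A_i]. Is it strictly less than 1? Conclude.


Union bound: P[∪_{i=1}^{29} A_i] ≤ Σ_i P[A_i] ≤ 29·p = 29·(9/232) = 9/8.
Numerically: 9/8 ≈ 1.1250000.
Is 9/8 < 1? NO.
Since the bound 9/8 is ≥ 1, the union bound is uninformative here; it does NOT by itself certify existence.

29·p = 9/8 ≈ 1.1250000; existence NOT certified by the union bound.


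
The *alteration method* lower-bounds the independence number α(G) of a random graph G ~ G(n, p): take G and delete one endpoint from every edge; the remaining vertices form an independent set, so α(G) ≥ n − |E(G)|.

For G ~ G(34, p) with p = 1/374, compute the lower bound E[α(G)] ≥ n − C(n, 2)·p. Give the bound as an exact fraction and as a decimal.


E[|E(G)|] = C(34, 2)·p = 561 · (1/374) = 3/2.
E[α(G)] ≥ n − E[|E(G)|] = 34 − 3/2 = 65/2.
Numerically: ≈ 32.50000.
(This is only a lower bound; the true E[α(G)] may be larger.)

E[α(G)] ≥ 65/2 ≈ 32.50000.


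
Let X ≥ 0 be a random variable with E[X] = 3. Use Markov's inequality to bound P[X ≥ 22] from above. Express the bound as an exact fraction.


μ = E[X] = 3, a = 22.
Markov: P[X ≥ 22] ≤ μ/a = (3)/22 = 3/22.
Numerically: ≈ 0.136.
(Since a = 22 > μ = 3.000, the bound 3/22 is < 1 and informative.)

P[X ≥ 22] ≤ 3/22 ≈ 0.136.


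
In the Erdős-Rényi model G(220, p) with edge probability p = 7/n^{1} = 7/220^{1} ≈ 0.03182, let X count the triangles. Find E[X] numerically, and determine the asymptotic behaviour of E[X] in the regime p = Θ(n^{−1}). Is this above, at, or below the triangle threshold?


Number of potential triangles: C(220, 3) = 1750540.
Each occurs with probability p³ ≈ (0.03182)³ ≈ 3.221262e-05.
By linearity: E[X] = C(220, 3)·p³ ≈ 1750540 · 3.221262e-05 ≈ 56.3895.
Here α = 1, so p = 7/n is exactly at the triangle threshold p ~ 1/n. Asymptotically E[X] → c³/6 = 7³/6 = 343/6 ≈ 57.1667, a bounded constant. In this regime the triangle count is asymptotically Poisson(c³/6).

E[X] ≈ 56.3895; in regime p = Θ(1/n^{1}) E[X] stays bounded (at the triangle threshold p ~ 1/n).


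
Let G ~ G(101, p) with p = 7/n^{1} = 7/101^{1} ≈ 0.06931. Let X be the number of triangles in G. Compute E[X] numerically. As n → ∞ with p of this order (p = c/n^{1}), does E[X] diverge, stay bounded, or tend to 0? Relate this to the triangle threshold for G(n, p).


Number of potential triangles: C(101, 3) = 166650.
Each occurs with probability p³ ≈ (0.06931)³ ≈ 3.329124e-04.
By linearity: E[X] = C(101, 3)·p³ ≈ 166650 · 3.329124e-04 ≈ 55.4799.
Here α = 1, so p = 7/n is exactly at the triangle threshold p ~ 1/n. Asymptotically E[X] → c³/6 = 7³/6 = 343/6 ≈ 57.1667, a bounded constant. In this regime the triangle count is asymptotically Poisson(c³/6).

E[X] ≈ 55.4799; in regime p = Θ(1/n^{1}) E[X] stays bounded (at the triangle threshold p ~ 1/n).


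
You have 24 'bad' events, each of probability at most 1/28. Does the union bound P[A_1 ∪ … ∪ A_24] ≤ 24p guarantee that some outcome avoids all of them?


Union bound: P[∪_{i=1}^{24} A_i] ≤ Σ_i P[A_i] ≤ 24·p = 24·(1/28) = 6/7.
Numerically: 6/7 ≈ 0.8571429.
Is 6/7 < 1? YES.
Since P[∪ A_i] ≤ 6/7 < 1, the complement has P[∩ A_i^c] ≥ 1 − 6/7 = 1/7 > 0, so some outcome avoids every A_i.

24·p = 6/7 ≈ 0.8571429; existence CERTIFIED by the union bound.


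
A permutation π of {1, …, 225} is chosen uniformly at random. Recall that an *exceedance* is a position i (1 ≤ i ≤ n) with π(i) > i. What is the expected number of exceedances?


Write X = Σ_{i=1}^{225} X_i, where X_i = 1_{π(i) > i}.
For each fixed i, π(i) is uniform over {1, …, 225} (marginal of a uniform permutation), so P[π(i) > i] = (n − i)/n. Summing: Σ_{i=1}^{225} (n − i)/n = (0 + 1 + … + 224)/225 = 225(225 − 1)/(2·225) = (225 − 1)/2.
Hence E[X] = Σ_{i=1}^{225} (225 − i)/225 = 112 ≈ 112.000000.

E[X] = 112 = 112.000000.


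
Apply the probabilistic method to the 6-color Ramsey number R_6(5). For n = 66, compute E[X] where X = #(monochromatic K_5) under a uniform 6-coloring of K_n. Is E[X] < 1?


E[X] = C(66, 5) · 6^{1 − 10} = 8936928 · 6^{−9} = 8936928/10077696.
As a reduced fraction: E[X] = 31031/34992 ≈ 0.8868.
Is E[X] < 1? YES.
Since E[X] < 1, there exists a 6-coloring of K_{66} with no monochromatic K_5; hence R_6(5) > 66.

E[X] = 31031/34992 ≈ 0.8868; E[X] < 1, so R_6(5) > 66.


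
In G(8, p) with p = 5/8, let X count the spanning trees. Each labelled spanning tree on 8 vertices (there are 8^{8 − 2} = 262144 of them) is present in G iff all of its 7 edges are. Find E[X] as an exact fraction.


K_8 has 8^{8 − 2} = 262144 labelled spanning trees.
For each such spanning tree H, let X_H = 1 if all 7 edges of H are present in G. Then P[X_H = 1] = p^{7} = (5/8)^{7} = 78125/2097152.
Summing the indicators: E[X] = Σ_H E[X_H] = 262144 · p^{7} = 262144 · 78125/2097152 = 78125/8.
Numerically: E[X] ≈ 9766.

E[X] = 262144 · (5/8)^{7} = 78125/8 ≈ 9766.
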